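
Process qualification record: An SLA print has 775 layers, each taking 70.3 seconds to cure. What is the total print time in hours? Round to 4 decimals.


t = 775 * 70.3 / 3600 = 15.134 hrs


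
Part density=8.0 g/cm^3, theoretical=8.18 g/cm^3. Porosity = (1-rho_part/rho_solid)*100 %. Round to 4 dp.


Porosity = (1-8.0/8.18)*100 = 2.2005 %


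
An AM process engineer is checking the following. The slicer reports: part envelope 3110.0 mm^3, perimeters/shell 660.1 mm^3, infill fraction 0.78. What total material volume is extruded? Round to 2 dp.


V_infill = (3110.0 - 660.1) * 0.78 = 1910.92
V_total = 660.1 + 1910.92 = 2571.02 mm^3


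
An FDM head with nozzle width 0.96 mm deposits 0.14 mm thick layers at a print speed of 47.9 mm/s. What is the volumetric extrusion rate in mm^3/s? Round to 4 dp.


Rate = 0.96 * 0.14 * 47.9 = 6.4378 mm^3/s


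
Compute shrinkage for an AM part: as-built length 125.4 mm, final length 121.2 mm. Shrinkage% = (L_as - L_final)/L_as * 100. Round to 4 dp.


Shrinkage = ((125.4-121.2)/125.4)*100 = 3.3493 %


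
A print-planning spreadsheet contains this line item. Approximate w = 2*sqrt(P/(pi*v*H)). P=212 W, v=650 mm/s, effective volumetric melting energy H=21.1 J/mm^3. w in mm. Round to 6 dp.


w = 2*sqrt(212/(pi*650*21.1)) = 0.140289 mm


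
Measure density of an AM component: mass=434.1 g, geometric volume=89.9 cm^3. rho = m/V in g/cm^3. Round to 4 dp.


rho = 434.1 / 89.9 = 4.8287 g/cm^3


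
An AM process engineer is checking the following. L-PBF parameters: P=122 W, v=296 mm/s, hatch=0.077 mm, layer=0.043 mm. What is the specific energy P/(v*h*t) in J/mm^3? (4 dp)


Build rate = 296 * 0.077 * 0.043 = 0.980056 mm^3/s
SE = 122 / 0.980056 = 124.4827 J/mm^3


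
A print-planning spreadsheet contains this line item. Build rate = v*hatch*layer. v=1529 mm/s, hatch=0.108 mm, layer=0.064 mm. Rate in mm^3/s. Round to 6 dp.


Rate = 1529 * 0.108 * 0.064 = 10.568448 mm^3/s


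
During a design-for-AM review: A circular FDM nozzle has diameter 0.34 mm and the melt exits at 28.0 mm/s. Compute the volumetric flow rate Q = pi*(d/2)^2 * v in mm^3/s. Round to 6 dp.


A = pi*(0.34/2)^2 = 0.09079203 mm^2
Q = 0.09079203 * 28.0 = 2.542177 mm^3/s


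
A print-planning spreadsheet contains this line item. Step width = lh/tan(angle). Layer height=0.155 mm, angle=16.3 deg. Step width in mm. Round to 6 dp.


step = 0.155 / tan(16.3) = 0.530059 mm


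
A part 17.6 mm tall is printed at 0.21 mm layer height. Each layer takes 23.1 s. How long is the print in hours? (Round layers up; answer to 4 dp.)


Layers = ceil(17.6/0.21) = 84
t = 84 * 23.1 / 3600 = 0.539 hrs


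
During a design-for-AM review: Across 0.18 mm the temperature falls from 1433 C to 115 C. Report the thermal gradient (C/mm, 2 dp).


G = (1433-115)/0.18 = 7322.22 C/mm


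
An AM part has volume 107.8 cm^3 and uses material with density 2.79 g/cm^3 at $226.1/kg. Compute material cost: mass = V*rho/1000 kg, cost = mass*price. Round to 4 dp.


Mass = 107.8*2.79/1000 = 0.300762 kg
Cost = 0.300762 * 226.1 = 68.0023 $


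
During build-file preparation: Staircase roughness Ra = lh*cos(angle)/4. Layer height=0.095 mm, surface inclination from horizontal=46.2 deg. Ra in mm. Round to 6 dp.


Ra = 0.095 * cos(46.2) / 4 = 0.016438 mm


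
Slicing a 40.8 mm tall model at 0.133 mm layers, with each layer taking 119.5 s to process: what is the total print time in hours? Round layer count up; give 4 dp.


Layers = ceil(40.8/0.133) = 307
t = 307 * 119.5 / 3600 = 10.1907 hrs


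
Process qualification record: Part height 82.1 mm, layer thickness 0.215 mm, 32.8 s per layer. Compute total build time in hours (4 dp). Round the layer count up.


Layers = ceil(82.1/0.215) = 382
t = 382 * 32.8 / 3600 = 3.4804 hrs


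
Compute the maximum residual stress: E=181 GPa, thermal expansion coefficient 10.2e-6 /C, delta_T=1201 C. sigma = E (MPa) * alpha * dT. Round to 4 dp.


sigma = 181*1000 * 10.2e-6 * 1201 = 2217.2862 MPa


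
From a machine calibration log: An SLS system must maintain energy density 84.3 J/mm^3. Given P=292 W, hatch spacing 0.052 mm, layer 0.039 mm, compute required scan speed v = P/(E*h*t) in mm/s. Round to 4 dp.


v = 292 / (84.3*0.052*0.039) = 1707.9979 mm/s


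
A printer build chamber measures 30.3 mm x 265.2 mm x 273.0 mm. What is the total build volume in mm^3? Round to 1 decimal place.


V = 30.3 * 265.2 * 273.0 = 2193707.9 mm^3


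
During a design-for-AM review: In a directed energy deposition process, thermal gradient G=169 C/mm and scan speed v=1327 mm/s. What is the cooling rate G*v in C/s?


CR = 169 * 1327 = 224263 C/s


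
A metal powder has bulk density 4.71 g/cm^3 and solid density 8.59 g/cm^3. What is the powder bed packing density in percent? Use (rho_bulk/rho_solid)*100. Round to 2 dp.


Packing = (4.71/8.59)*100 = 54.83 %


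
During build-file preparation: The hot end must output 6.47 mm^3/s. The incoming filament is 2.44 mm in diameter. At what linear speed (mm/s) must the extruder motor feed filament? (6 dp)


A = pi*(2.44/2)^2 = 4.675947
v = 6.47 / 4.675947 = 1.383677 mm/s


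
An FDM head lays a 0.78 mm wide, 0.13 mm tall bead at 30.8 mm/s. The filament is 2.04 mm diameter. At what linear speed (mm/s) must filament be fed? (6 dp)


Q = 0.78 * 0.13 * 30.8 = 3.12312 mm^3/s
A_fil = pi*(2.04/2)^2 = 3.268513 mm^2
v_feed = 3.12312 / 3.268513 = 0.955517 mm/s


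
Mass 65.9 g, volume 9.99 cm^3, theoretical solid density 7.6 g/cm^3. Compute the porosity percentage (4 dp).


rho_part = 65.9 / 9.99 = 6.5965966 g/cm^3
Porosity = (1 - 6.5965966/7.6)*100 = 13.2027 %


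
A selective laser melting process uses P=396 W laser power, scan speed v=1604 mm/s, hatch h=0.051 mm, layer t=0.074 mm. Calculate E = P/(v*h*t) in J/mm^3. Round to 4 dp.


E = 396 / (1604*0.051*0.074) = 65.4167 J/mm^3


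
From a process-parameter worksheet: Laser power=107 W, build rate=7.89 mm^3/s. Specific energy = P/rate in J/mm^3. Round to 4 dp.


SE = 107 / 7.89 = 13.5615 J/mm^3


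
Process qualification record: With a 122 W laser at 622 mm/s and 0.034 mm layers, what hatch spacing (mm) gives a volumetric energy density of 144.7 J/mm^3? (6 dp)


h = 122 / (144.7*622*0.034) = 0.039868 mm


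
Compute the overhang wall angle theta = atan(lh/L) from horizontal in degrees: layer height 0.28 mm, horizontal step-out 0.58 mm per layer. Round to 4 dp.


angle = atan(0.28/0.58) = 25.7693 degrees


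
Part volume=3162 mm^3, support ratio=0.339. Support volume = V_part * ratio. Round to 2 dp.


V_support = 3162 * 0.339 = 1071.92 mm^3


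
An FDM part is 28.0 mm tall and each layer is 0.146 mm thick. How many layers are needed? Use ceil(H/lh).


Layers = ceil(28.0/0.146) = 192


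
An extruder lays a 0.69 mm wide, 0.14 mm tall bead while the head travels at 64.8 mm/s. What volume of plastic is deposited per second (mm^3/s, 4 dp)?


Rate = 0.69 * 0.14 * 64.8 = 6.2597 mm^3/s


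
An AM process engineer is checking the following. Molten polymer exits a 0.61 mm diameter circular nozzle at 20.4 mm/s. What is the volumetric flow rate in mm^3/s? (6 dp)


A = pi*(0.61/2)^2 = 0.29224666 mm^2
Q = 0.29224666 * 20.4 = 5.961832 mm^3/s


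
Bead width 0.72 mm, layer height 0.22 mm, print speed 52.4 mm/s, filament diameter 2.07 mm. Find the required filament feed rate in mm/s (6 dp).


Q = 0.72 * 0.22 * 52.4 = 8.30016 mm^3/s
A_fil = pi*(2.07/2)^2 = 3.36535259 mm^2
v_feed = 8.30016 / 3.36535259 = 2.466357 mm/s


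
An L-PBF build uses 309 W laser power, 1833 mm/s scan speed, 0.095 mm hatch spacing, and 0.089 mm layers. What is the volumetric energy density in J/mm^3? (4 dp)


E = 309 / (1833*0.095*0.089) = 19.938 J/mm^3


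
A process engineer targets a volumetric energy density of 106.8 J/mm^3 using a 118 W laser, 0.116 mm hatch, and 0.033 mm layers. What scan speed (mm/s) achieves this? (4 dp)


v = 118 / (106.8*0.116*0.033) = 288.6282 mm/s


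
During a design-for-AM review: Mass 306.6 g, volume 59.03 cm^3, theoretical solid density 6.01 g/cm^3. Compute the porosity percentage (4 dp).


rho_part = 306.6 / 59.03 = 5.19396917 g/cm^3
Porosity = (1 - 5.19396917/6.01)*100 = 13.5779 %


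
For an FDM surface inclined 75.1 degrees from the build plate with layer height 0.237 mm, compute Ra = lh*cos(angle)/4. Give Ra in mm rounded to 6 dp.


Ra = 0.237 * cos(75.1) / 4 = 0.015235 mm


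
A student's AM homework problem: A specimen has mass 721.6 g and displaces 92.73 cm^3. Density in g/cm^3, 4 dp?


rho = 721.6 / 92.73 = 7.7817 g/cm^3


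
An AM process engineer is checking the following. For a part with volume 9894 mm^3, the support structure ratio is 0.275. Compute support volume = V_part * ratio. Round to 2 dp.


V_support = 9894 * 0.275 = 2720.85 mm^3


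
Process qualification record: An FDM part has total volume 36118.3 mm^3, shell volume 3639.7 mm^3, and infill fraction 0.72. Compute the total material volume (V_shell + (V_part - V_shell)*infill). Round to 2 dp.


V_infill = (36118.3 - 3639.7) * 0.72 = 23384.59
V_total = 3639.7 + 23384.59 = 27024.29 mm^3


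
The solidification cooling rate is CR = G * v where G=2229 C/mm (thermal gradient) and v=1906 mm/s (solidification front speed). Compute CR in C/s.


CR = 2229 * 1906 = 4248474 C/s


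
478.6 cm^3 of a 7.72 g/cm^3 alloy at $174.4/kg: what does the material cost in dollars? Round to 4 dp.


Mass = 478.6*7.72/1000 = 3.694792 kg
Cost = 3.694792 * 174.4 = 644.3717 $


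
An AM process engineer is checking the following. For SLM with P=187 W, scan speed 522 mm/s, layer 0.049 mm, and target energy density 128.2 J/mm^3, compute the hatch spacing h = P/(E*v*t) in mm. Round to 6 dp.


h = 187 / (128.2*522*0.049) = 0.057028 mm


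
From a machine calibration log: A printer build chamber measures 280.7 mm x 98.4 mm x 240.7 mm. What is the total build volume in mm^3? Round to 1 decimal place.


V = 280.7 * 98.4 * 240.7 = 6648345.8 mm^3


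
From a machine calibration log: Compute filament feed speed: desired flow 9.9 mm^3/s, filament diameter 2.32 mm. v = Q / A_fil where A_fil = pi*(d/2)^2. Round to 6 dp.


A = pi*(2.32/2)^2 = 4.227327
v = 9.9 / 4.227327 = 2.341905 mm/s


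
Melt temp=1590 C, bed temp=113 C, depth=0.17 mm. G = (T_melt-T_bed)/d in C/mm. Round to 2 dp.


G = (1590-113)/0.17 = 8688.24 C/mm


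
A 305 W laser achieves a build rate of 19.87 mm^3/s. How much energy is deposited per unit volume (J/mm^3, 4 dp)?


SE = 305 / 19.87 = 15.3498 J/mm^3


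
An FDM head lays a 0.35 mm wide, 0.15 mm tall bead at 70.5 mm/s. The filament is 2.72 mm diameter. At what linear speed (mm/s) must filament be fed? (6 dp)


Q = 0.35 * 0.15 * 70.5 = 3.70125 mm^3/s
A_fil = pi*(2.72/2)^2 = 5.81068977 mm^2
v_feed = 3.70125 / 5.81068977 = 0.636973 mm/s


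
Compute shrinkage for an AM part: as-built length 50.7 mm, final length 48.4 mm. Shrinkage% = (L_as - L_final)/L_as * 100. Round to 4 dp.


Shrinkage = ((50.7-48.4)/50.7)*100 = 4.5365 %


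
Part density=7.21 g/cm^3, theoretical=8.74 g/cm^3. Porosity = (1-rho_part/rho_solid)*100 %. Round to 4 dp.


Porosity = (1-7.21/8.74)*100 = 17.5057 %


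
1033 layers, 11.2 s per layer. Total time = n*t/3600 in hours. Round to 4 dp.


t = 1033 * 11.2 / 3600 = 3.2138 hrs


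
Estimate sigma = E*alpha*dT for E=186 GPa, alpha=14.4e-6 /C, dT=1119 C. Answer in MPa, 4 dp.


sigma = 186*1000 * 14.4e-6 * 1119 = 2997.1296 MPa


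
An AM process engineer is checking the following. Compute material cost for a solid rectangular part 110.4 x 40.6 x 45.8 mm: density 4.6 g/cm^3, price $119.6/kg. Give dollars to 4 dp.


V = 110.4 * 40.6 * 45.8 = 205286.592 mm^3 = 205.286592 cm^3
Mass = 205.286592 * 4.6 / 1000 = 0.94431832 kg
Cost = 0.94431832 * 119.6 = 112.9405 $


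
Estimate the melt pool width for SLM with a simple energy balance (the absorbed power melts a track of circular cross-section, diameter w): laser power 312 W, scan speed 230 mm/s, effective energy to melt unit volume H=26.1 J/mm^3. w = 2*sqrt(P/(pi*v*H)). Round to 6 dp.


w = 2*sqrt(312/(pi*230*26.1)) = 0.257246 mm


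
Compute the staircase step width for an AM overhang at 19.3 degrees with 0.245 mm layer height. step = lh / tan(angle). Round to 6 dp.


step = 0.245 / tan(19.3) = 0.69961 mm


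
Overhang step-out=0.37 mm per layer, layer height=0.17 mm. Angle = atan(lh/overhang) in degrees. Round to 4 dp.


angle = atan(0.17/0.37) = 24.6769 degrees


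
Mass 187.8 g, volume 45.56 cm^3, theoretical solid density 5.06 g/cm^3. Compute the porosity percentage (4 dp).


rho_part = 187.8 / 45.56 = 4.12203687 g/cm^3
Porosity = (1 - 4.12203687/5.06)*100 = 18.5368 %


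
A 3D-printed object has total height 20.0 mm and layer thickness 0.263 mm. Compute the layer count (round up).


Layers = ceil(20.0/0.263) = 77


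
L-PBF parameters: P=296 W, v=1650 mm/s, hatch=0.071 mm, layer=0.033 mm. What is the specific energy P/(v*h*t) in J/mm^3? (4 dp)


Build rate = 1650 * 0.071 * 0.033 = 3.86595 mm^3/s
SE = 296 / 3.86595 = 76.5659 J/mm^3


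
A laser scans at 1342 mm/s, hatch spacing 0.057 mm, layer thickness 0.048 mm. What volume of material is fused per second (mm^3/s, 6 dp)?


Rate = 1342 * 0.057 * 0.048 = 3.671712 mm^3/s


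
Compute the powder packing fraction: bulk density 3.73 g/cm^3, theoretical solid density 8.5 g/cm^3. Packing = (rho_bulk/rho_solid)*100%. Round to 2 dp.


Packing = (3.73/8.5)*100 = 43.88 %


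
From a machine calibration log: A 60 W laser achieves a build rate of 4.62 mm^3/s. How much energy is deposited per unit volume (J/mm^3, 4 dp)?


SE = 60 / 4.62 = 12.987 J/mm^3


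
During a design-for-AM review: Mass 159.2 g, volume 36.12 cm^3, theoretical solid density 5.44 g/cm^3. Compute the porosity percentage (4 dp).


rho_part = 159.2 / 36.12 = 4.40753045 g/cm^3
Porosity = (1 - 4.40753045/5.44)*100 = 18.9792 %


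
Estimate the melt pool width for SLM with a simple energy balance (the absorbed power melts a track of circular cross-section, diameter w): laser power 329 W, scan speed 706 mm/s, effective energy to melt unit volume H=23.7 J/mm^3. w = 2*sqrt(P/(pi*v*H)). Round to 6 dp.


w = 2*sqrt(329/(pi*706*23.7)) = 0.158226 mm


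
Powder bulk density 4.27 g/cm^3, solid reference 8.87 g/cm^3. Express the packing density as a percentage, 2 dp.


Packing = (4.27/8.87)*100 = 48.14 %


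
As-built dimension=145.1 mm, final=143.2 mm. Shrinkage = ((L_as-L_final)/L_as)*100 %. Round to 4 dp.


Shrinkage = ((145.1-143.2)/145.1)*100 = 1.3094 %


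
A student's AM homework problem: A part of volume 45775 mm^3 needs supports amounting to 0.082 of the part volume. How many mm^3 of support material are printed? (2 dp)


V_support = 45775 * 0.082 = 3753.55 mm^3


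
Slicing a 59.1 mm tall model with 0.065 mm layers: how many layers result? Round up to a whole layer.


Layers = ceil(59.1/0.065) = 910


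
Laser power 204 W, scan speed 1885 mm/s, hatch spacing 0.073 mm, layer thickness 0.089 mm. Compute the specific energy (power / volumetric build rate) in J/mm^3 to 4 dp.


Build rate = 1885 * 0.073 * 0.089 = 12.246845 mm^3/s
SE = 204 / 12.246845 = 16.6574 J/mm^3


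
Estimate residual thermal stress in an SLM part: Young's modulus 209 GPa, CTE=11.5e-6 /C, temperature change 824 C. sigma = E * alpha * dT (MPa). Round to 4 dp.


sigma = 209*1000 * 11.5e-6 * 824 = 1980.484 MPa


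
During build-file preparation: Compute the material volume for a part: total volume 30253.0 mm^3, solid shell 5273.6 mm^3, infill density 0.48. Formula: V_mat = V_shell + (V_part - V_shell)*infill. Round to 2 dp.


V_infill = (30253.0 - 5273.6) * 0.48 = 11990.11
V_total = 5273.6 + 11990.11 = 17263.71 mm^3


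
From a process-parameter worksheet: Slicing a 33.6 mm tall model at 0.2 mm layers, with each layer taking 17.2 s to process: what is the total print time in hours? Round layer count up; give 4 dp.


Layers = ceil(33.6/0.2) = 168
t = 168 * 17.2 / 3600 = 0.8027 hrs


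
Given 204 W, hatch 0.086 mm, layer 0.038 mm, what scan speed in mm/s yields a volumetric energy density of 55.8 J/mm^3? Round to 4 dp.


v = 204 / (55.8*0.086*0.038) = 1118.7007 mm/s


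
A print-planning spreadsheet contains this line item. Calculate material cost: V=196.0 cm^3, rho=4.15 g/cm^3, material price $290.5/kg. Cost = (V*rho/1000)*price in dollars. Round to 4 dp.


Mass = 196.0*4.15/1000 = 0.8134 kg
Cost = 0.8134 * 290.5 = 236.2927 $


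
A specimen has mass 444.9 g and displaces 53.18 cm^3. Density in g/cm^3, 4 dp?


rho = 444.9 / 53.18 = 8.3659 g/cm^3


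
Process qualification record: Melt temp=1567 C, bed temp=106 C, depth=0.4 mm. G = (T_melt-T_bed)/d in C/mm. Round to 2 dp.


G = (1567-106)/0.4 = 3652.5 C/mm


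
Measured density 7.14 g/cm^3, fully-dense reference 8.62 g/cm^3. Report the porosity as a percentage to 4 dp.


Porosity = (1-7.14/8.62)*100 = 17.1694 %


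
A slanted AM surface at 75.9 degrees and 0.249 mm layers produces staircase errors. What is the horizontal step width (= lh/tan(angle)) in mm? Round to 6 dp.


step = 0.249 / tan(75.9) = 0.062544 mm


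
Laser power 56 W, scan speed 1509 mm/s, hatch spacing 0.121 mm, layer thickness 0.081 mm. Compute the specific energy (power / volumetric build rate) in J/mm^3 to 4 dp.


Build rate = 1509 * 0.121 * 0.081 = 14.789709 mm^3/s
SE = 56 / 14.789709 = 3.7864 J/mm^3


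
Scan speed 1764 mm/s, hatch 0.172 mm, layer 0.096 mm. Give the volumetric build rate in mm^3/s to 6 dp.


Rate = 1764 * 0.172 * 0.096 = 29.127168 mm^3/s


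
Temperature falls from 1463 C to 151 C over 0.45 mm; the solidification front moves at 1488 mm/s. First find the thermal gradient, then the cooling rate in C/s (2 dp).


G = (1463-151)/0.45 = 2915.55555556 C/mm
CR = 2915.55555556 * 1488 = 4338346.67 C/s


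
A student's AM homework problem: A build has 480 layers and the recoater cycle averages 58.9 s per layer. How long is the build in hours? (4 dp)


t = 480 * 58.9 / 3600 = 7.8533 hrs


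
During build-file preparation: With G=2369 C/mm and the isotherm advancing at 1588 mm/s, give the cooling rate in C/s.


CR = 2369 * 1588 = 3761972 C/s


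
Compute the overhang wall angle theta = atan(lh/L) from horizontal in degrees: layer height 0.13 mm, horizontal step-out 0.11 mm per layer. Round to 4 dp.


angle = atan(0.13/0.11) = 49.7636 degrees


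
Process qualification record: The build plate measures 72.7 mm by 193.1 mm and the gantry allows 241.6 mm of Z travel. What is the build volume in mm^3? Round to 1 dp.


V = 72.7 * 193.1 * 241.6 = 3391670.2 mm^3


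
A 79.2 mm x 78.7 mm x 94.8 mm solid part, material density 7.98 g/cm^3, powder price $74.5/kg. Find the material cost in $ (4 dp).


V = 79.2 * 78.7 * 94.8 = 590892.192 mm^3 = 590.892192 cm^3
Mass = 590.892192 * 7.98 / 1000 = 4.71531969 kg
Cost = 4.71531969 * 74.5 = 351.2913 $


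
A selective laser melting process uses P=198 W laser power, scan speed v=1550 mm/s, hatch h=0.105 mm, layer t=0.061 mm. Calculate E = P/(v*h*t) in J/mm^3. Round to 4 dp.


E = 198 / (1550*0.105*0.061) = 19.9441 J/mm^3


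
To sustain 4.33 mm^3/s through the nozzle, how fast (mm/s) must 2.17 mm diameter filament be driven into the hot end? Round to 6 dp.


A = pi*(2.17/2)^2 = 3.698361
v = 4.33 / 3.698361 = 1.170789 mm/s


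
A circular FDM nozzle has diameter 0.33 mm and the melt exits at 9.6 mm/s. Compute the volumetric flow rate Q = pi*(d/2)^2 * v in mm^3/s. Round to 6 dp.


A = pi*(0.33/2)^2 = 0.08552986 mm^2
Q = 0.08552986 * 9.6 = 0.821087 mm^3/s


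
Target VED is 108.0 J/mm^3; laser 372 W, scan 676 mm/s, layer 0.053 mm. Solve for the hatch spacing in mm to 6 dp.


h = 372 / (108.0*676*0.053) = 0.096138 mm


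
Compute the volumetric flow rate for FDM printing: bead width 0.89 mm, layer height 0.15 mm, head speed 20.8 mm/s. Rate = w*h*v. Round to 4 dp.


Rate = 0.89 * 0.15 * 20.8 = 2.7768 mm^3/s


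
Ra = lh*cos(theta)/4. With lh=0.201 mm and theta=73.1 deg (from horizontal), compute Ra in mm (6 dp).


Ra = 0.201 * cos(73.1) / 4 = 0.014608 mm


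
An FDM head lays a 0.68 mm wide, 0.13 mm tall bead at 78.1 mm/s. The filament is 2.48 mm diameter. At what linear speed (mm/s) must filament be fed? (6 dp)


Q = 0.68 * 0.13 * 78.1 = 6.90404 mm^3/s
A_fil = pi*(2.48/2)^2 = 4.83051286 mm^2
v_feed = 6.90404 / 4.83051286 = 1.429256 mm/s


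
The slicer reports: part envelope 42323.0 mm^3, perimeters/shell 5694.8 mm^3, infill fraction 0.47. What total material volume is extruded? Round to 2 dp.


V_infill = (42323.0 - 5694.8) * 0.47 = 17215.25
V_total = 5694.8 + 17215.25 = 22910.05 mm^3


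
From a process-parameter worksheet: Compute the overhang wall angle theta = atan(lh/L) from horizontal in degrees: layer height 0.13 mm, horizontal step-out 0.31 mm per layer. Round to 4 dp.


angle = atan(0.13/0.31) = 22.751 degrees


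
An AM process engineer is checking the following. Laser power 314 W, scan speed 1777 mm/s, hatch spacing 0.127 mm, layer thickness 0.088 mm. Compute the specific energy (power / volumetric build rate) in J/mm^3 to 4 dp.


Build rate = 1777 * 0.127 * 0.088 = 19.859752 mm^3/s
SE = 314 / 19.859752 = 15.8109 J/mm^3


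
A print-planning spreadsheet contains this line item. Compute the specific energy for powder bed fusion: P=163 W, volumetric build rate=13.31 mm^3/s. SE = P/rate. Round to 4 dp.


SE = 163 / 13.31 = 12.2464 J/mm^3


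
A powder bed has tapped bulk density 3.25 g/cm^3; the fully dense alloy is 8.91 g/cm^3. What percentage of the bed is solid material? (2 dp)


Packing = (3.25/8.91)*100 = 36.48 %


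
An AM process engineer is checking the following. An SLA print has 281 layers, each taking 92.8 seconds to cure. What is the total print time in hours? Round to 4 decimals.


t = 281 * 92.8 / 3600 = 7.2436 hrs


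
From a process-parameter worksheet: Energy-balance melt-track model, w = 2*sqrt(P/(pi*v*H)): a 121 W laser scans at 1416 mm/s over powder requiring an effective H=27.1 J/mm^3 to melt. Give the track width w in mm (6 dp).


w = 2*sqrt(121/(pi*1416*27.1)) = 0.063362 mm


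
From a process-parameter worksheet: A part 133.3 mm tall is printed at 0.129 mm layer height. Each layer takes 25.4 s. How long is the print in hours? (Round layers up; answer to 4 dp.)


Layers = ceil(133.3/0.129) = 1034
t = 1034 * 25.4 / 3600 = 7.2954 hrs


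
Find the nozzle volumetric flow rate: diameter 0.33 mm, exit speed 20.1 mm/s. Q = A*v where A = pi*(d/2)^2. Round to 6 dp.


A = pi*(0.33/2)^2 = 0.08552986 mm^2
Q = 0.08552986 * 20.1 = 1.71915 mm^3/s


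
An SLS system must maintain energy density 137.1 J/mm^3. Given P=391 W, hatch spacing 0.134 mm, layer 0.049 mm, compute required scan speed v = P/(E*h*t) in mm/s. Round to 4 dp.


v = 391 / (137.1*0.134*0.049) = 434.3486 mm/s


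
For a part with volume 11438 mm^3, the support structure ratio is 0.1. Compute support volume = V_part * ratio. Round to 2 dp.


V_support = 11438 * 0.1 = 1143.8 mm^3


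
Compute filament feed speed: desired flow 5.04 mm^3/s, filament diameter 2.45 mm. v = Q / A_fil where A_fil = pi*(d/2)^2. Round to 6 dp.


A = pi*(2.45/2)^2 = 4.714352
v = 5.04 / 4.714352 = 1.069076 mm/s


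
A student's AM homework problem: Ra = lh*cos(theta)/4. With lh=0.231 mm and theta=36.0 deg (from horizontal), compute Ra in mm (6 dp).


Ra = 0.231 * cos(36.0) / 4 = 0.046721 mm


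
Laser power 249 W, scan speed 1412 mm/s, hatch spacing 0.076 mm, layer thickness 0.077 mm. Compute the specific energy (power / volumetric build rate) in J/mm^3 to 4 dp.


Build rate = 1412 * 0.076 * 0.077 = 8.263024 mm^3/s
SE = 249 / 8.263024 = 30.1342 J/mm^3


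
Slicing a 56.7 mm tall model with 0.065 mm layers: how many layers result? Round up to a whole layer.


Layers = ceil(56.7/0.065) = 873


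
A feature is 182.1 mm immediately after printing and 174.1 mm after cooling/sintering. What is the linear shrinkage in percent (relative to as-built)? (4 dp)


Shrinkage = ((182.1-174.1)/182.1)*100 = 4.3932 %


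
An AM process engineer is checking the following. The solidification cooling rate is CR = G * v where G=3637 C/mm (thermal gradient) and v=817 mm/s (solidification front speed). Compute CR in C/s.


CR = 3637 * 817 = 2971429 C/s


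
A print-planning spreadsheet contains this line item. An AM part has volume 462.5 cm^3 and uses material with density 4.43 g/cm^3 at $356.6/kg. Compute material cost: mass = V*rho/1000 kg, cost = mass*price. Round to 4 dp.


Mass = 462.5*4.43/1000 = 2.048875 kg
Cost = 2.048875 * 356.6 = 730.6288 $


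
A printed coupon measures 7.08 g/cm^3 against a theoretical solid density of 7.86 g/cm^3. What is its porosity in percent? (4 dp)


Porosity = (1-7.08/7.86)*100 = 9.9237 %


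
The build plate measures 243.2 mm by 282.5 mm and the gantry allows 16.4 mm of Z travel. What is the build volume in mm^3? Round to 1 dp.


V = 243.2 * 282.5 * 16.4 = 1126745.6 mm^3


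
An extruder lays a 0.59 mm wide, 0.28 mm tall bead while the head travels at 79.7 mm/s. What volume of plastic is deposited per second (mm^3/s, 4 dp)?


Rate = 0.59 * 0.28 * 79.7 = 13.1664 mm^3/s


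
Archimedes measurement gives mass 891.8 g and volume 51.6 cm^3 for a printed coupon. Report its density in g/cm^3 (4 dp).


rho = 891.8 / 51.6 = 17.2829 g/cm^3


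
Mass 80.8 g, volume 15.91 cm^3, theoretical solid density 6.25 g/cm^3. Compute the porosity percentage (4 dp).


rho_part = 80.8 / 15.91 = 5.07856694 g/cm^3
Porosity = (1 - 5.07856694/6.25)*100 = 18.7429 %


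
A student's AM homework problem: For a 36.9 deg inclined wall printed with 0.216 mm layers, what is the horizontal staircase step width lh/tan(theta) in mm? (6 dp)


step = 0.216 / tan(36.9) = 0.287685 mm


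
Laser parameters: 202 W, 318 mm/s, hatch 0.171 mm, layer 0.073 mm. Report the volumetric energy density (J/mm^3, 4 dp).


E = 202 / (318*0.171*0.073) = 50.8868 J/mm^3


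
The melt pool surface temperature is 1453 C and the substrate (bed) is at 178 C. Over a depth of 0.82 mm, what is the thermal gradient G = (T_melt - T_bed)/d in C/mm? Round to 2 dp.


G = (1453-178)/0.82 = 1554.88 C/mm


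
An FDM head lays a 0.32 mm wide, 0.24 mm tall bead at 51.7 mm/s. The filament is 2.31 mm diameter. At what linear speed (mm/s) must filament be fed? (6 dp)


Q = 0.32 * 0.24 * 51.7 = 3.97056 mm^3/s
A_fil = pi*(2.31/2)^2 = 4.19096314 mm^2
v_feed = 3.97056 / 4.19096314 = 0.94741 mm/s


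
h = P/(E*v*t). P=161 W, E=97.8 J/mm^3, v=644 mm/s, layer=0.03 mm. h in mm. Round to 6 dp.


h = 161 / (97.8*644*0.03) = 0.085208 mm


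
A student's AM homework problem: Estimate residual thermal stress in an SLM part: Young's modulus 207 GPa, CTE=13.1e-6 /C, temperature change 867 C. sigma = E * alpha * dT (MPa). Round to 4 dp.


sigma = 207*1000 * 13.1e-6 * 867 = 2351.0439 MPa


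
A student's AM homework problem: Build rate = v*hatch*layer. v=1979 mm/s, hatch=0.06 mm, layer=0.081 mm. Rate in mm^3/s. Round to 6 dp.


Rate = 1979 * 0.06 * 0.081 = 9.61794 mm^3/s


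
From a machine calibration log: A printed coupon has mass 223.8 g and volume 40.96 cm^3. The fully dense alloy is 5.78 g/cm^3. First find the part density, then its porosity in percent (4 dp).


rho_part = 223.8 / 40.96 = 5.46386719 g/cm^3
Porosity = (1 - 5.46386719/5.78)*100 = 5.4694 %


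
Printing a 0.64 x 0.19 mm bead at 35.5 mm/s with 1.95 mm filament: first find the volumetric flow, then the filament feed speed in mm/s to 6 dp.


Q = 0.64 * 0.19 * 35.5 = 4.3168 mm^3/s
A_fil = pi*(1.95/2)^2 = 2.98647652 mm^2
v_feed = 4.3168 / 2.98647652 = 1.445449 mm/s


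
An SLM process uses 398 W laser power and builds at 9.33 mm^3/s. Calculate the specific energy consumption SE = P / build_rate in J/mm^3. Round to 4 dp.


SE = 398 / 9.33 = 42.6581 J/mm^3


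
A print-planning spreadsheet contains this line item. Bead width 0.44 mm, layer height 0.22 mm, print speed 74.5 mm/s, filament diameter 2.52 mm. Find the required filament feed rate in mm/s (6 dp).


Q = 0.44 * 0.22 * 74.5 = 7.2116 mm^3/s
A_fil = pi*(2.52/2)^2 = 4.9875925 mm^2
v_feed = 7.2116 / 4.9875925 = 1.445908 mm/s


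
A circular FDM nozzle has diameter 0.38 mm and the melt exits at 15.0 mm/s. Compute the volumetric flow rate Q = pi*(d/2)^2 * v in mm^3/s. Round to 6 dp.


A = pi*(0.38/2)^2 = 0.11341149 mm^2
Q = 0.11341149 * 15.0 = 1.701172 mm^3/s


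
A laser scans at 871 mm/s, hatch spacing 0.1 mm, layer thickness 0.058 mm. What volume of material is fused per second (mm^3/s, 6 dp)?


Rate = 871 * 0.1 * 0.058 = 5.0518 mm^3/s


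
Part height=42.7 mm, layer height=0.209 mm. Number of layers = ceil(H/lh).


Layers = ceil(42.7/0.209) = 205


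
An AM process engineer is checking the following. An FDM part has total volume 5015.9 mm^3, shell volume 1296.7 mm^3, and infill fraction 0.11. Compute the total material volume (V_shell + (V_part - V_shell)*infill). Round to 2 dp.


V_infill = (5015.9 - 1296.7) * 0.11 = 409.11
V_total = 1296.7 + 409.11 = 1705.81 mm^3


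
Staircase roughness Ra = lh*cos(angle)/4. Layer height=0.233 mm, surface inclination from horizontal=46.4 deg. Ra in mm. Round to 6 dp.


Ra = 0.233 * cos(46.4) / 4 = 0.04017 mm


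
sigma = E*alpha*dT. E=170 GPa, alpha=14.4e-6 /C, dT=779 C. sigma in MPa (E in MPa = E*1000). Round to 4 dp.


sigma = 170*1000 * 14.4e-6 * 779 = 1906.992 MPa


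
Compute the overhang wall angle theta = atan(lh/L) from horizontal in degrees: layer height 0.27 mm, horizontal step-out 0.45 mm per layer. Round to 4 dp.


angle = atan(0.27/0.45) = 30.9638 degrees


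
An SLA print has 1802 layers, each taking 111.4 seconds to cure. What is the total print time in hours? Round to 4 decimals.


t = 1802 * 111.4 / 3600 = 55.7619 hrs


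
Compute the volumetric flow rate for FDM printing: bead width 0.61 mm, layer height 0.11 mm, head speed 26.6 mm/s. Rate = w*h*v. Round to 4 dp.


Rate = 0.61 * 0.11 * 26.6 = 1.7849 mm^3/s


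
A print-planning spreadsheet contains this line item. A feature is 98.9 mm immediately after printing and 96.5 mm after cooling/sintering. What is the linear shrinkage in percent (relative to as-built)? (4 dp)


Shrinkage = ((98.9-96.5)/98.9)*100 = 2.4267 %


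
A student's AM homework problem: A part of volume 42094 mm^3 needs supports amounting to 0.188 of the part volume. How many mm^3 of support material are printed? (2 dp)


V_support = 42094 * 0.188 = 7913.67 mm^3


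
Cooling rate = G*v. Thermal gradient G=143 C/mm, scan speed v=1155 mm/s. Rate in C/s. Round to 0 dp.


CR = 143 * 1155 = 165165 C/s


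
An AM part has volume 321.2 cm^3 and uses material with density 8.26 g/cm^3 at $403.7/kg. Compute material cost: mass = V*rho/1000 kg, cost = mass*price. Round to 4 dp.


Mass = 321.2*8.26/1000 = 2.653112 kg
Cost = 2.653112 * 403.7 = 1071.0613 $


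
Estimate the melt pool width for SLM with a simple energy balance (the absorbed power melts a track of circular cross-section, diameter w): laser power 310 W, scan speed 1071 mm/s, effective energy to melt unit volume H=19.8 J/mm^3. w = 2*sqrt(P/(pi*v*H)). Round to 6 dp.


w = 2*sqrt(310/(pi*1071*19.8)) = 0.13643 mm


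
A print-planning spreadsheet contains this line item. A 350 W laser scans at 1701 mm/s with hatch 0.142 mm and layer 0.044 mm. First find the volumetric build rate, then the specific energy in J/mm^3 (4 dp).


Build rate = 1701 * 0.142 * 0.044 = 10.627848 mm^3/s
SE = 350 / 10.627848 = 32.9323 J/mm^3


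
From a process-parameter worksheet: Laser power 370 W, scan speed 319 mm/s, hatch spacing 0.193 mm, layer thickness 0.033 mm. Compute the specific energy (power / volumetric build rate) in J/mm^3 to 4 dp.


Build rate = 319 * 0.193 * 0.033 = 2.031711 mm^3/s
SE = 370 / 2.031711 = 182.1125 J/mm^3


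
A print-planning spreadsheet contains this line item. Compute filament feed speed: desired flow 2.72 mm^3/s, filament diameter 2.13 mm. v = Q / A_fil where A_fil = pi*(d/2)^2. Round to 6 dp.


A = pi*(2.13/2)^2 = 3.563273
v = 2.72 / 3.563273 = 0.763343 mm/s


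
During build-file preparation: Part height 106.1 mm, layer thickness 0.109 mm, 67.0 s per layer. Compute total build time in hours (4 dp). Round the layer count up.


Layers = ceil(106.1/0.109) = 974
t = 974 * 67.0 / 3600 = 18.1272 hrs


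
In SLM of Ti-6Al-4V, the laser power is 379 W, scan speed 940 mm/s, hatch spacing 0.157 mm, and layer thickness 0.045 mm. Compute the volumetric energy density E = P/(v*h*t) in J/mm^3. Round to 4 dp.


E = 379 / (940*0.157*0.045) = 57.0689 J/mm^3


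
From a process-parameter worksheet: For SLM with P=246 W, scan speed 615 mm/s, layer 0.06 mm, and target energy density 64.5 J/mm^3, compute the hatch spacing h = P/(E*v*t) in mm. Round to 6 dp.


h = 246 / (64.5*615*0.06) = 0.103359 mm


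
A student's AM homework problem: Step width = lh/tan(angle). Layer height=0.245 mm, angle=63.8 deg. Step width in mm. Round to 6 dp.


step = 0.245 / tan(63.8) = 0.120555 mm


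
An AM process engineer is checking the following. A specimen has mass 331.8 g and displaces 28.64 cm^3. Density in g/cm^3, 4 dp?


rho = 331.8 / 28.64 = 11.5852 g/cm^3


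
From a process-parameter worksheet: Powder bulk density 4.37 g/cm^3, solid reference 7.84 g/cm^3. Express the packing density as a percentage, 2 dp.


Packing = (4.37/7.84)*100 = 55.74 %


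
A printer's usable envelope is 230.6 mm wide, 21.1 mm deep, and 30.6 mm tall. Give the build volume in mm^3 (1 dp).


V = 230.6 * 21.1 * 30.6 = 148889.2 mm^3


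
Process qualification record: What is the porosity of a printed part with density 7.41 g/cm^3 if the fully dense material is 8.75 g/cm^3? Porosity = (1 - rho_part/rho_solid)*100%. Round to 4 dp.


Porosity = (1-7.41/8.75)*100 = 15.3143 %


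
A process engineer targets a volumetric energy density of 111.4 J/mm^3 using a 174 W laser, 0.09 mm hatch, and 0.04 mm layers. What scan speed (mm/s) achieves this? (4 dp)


v = 174 / (111.4*0.09*0.04) = 433.8719 mm/s


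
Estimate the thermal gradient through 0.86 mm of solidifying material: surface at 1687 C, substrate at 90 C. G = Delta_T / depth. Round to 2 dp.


G = (1687-90)/0.86 = 1856.98 C/mm


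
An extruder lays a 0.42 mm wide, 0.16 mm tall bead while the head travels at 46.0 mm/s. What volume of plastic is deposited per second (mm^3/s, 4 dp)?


Rate = 0.42 * 0.16 * 46.0 = 3.0912 mm^3/s


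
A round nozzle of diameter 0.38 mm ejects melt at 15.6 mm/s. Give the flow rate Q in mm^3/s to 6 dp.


A = pi*(0.38/2)^2 = 0.11341149 mm^2
Q = 0.11341149 * 15.6 = 1.769219 mm^3/s


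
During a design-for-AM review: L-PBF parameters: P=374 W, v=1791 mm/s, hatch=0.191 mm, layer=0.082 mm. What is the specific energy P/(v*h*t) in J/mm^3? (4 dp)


Build rate = 1791 * 0.191 * 0.082 = 28.050642 mm^3/s
SE = 374 / 28.050642 = 13.333 J/mm^3


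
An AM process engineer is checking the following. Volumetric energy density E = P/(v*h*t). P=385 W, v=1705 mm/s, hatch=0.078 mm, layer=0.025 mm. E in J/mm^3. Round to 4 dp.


E = 385 / (1705*0.078*0.025) = 115.7982 J/mm^3


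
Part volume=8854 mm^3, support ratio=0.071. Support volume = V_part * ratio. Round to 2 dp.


V_support = 8854 * 0.071 = 628.63 mm^3


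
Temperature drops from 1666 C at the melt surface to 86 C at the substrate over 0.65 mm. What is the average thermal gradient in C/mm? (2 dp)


G = (1666-86)/0.65 = 2430.77 C/mm


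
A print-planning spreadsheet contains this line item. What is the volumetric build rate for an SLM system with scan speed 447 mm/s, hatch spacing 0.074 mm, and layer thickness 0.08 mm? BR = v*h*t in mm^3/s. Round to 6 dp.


Rate = 447 * 0.074 * 0.08 = 2.64624 mm^3/s


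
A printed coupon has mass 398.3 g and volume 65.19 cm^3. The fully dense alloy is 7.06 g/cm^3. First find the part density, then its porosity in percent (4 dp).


rho_part = 398.3 / 65.19 = 6.1098328 g/cm^3
Porosity = (1 - 6.1098328/7.06)*100 = 13.4585 %


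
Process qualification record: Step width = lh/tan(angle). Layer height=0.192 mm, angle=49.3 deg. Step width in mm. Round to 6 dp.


step = 0.192 / tan(49.3) = 0.165146 mm


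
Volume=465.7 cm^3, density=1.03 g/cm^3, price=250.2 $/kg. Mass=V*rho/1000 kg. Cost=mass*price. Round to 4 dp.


Mass = 465.7*1.03/1000 = 0.479671 kg
Cost = 0.479671 * 250.2 = 120.0137 $


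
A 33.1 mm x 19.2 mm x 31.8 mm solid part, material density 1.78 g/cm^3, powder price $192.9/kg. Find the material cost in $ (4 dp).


V = 33.1 * 19.2 * 31.8 = 20209.536 mm^3 = 20.209536 cm^3
Mass = 20.209536 * 1.78 / 1000 = 0.03597297 kg
Cost = 0.03597297 * 192.9 = 6.9392 $


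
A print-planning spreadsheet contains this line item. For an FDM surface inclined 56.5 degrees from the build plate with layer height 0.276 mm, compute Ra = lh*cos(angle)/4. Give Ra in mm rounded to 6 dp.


Ra = 0.276 * cos(56.5) / 4 = 0.038084 mm


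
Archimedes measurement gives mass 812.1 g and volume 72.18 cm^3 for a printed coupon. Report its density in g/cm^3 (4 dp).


rho = 812.1 / 72.18 = 11.251 g/cm^3


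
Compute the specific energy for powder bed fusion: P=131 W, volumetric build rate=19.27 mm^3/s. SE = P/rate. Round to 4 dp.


SE = 131 / 19.27 = 6.7981 J/mm^3


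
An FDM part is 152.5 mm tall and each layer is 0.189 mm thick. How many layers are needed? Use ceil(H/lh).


Layers = ceil(152.5/0.189) = 807


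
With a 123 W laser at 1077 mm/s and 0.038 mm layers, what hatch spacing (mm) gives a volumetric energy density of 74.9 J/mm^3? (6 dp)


h = 123 / (74.9*1077*0.038) = 0.040126 mm


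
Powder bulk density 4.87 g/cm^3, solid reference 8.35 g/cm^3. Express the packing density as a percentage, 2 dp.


Packing = (4.87/8.35)*100 = 58.32 %


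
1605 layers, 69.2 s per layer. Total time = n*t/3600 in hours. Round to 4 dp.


t = 1605 * 69.2 / 3600 = 30.8517 hrs


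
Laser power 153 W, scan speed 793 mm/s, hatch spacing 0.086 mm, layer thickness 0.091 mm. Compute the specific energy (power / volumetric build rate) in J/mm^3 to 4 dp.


Build rate = 793 * 0.086 * 0.091 = 6.206018 mm^3/s
SE = 153 / 6.206018 = 24.6535 J/mm^3


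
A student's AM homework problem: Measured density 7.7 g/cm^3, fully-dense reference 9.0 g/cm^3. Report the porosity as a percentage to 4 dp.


Porosity = (1-7.7/9.0)*100 = 14.4444 %


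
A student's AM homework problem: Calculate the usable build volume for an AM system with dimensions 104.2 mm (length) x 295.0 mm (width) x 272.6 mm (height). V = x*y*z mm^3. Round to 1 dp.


V = 104.2 * 295.0 * 272.6 = 8379451.4 mm^3


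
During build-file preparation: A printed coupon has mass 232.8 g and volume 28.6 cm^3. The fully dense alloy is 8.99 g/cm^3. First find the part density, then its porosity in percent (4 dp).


rho_part = 232.8 / 28.6 = 8.13986014 g/cm^3
Porosity = (1 - 8.13986014/8.99)*100 = 9.4565 %


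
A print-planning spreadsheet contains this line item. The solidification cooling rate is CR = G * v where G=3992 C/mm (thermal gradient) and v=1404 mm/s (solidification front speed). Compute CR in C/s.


CR = 3992 * 1404 = 5604768 C/s


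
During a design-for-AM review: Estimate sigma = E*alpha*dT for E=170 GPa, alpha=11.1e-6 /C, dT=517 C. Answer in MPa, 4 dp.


sigma = 170*1000 * 11.1e-6 * 517 = 975.579 MPa


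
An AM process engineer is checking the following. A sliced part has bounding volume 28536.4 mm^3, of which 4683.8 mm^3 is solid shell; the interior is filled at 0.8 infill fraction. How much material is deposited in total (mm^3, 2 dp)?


V_infill = (28536.4 - 4683.8) * 0.8 = 19082.08
V_total = 4683.8 + 19082.08 = 23765.88 mm^3
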